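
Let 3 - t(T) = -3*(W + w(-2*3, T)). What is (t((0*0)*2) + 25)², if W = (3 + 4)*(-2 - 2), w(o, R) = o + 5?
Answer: 3481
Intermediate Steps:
w(o, R) = 5 + o
W = -28 (W = 7*(-4) = -28)
t(T) = -84 (t(T) = 3 - (-3)*(-28 + (5 - 2*3)) = 3 - (-3)*(-28 + (5 - 6)) = 3 - (-3)*(-28 - 1) = 3 - (-3)*(-29) = 3 - 1*87 = 3 - 87 = -84)
(t((0*0)*2) + 25)² = (-84 + 25)² = (-59)² = 3481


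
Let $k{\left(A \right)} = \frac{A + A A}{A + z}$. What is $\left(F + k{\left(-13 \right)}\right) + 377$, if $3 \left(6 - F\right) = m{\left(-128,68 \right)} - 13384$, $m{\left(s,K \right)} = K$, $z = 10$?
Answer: $\frac{14309}{3} \approx 4769.7$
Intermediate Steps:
$F = \frac{13334}{3}$ ($F = 6 - \frac{68 - 13384}{3} = 6 - - \frac{13316}{3} = 6 + \frac{13316}{3} = \frac{13334}{3} \approx 4444.7$)
$k{\left(A \right)} = \frac{A + A^{2}}{10 + A}$ ($k{\left(A \right)} = \frac{A + A A}{A + 10} = \frac{A + A^{2}}{10 + A}$)
$\left(F + k{\left(-13 \right)}\right) + 377 = \left(\frac{13334}{3} - \frac{13 \left(1 - 13\right)}{10 - 13}\right) + 377 = \left(\frac{13334}{3} - 13 \frac{1}{-3} \left(-12\right)\right) + 377 = \left(\frac{13334}{3} - \left(- \frac{13}{3}\right) \left(-12\right)\right) + 377 = \left(\frac{13334}{3} - 52\right) + 377 = \frac{13178}{3} + 377 = \frac{14309}{3}$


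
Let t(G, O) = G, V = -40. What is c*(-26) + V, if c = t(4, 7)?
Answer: -144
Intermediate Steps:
c = 4
c*(-26) + V = 4*(-26) - 40 = -104 - 40 = -144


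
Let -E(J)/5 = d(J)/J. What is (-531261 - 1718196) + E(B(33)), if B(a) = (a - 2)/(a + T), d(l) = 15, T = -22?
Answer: -69733992/31 ≈ -2.2495e+6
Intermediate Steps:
B(a) = (-2 + a)/(-22 + a) (B(a) = (a - 2)/(a - 22) = (-2 + a)/(-22 + a))
E(J) = -75/J
(-531261 - 1718196) + E(B(33)) = (-531261 - 1718196) - 75*(-22 + 33)/(-2 + 33) = -2249457 - 75/(31/11) = -2249457 - 75/((1/11)*31) = -2249457 - 75/31/11 = -2249457 - 75*11/31 = -2249457 - 825/31 = -69733992/31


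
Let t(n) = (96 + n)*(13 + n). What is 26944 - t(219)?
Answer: -46136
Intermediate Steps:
t(n) = (13 + n)*(96 + n)
26944 - t(219) = 26944 - (1248 + 219² + 109*219) = 26944 - (1248 + 47961 + 23871) = 26944 - 1*73080 = 26944 - 73080 = -46136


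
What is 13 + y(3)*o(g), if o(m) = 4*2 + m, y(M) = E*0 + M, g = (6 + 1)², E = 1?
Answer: 184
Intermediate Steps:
g = 49 (g = 7² = 49)
y(M) = M (y(M) = 1*0 + M = 0 + M = M)
o(m) = 8 + m
13 + y(3)*o(g) = 13 + 3*(8 + 49) = 13 + 3*57 = 13 + 171 = 184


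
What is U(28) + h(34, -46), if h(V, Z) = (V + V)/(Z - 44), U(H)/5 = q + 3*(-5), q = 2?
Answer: -2959/45 ≈ -65.756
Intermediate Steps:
U(H) = -65 (U(H) = 5*(2 + 3*(-5)) = 5*(2 - 15) = 5*(-13) = -65)
h(V, Z) = 2*V/(-44 + Z) (h(V, Z) = (2*V)/(-44 + Z) = 2*V/(-44 + Z))
U(28) + h(34, -46) = -65 + 2*34/(-44 - 46) = -65 + 2*34/(-90) = -65 + 2*34*(-1/90) = -65 - 34/45 = -2959/45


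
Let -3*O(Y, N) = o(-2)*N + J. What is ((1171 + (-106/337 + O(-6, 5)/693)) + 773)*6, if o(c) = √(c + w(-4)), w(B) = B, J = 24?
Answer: 907855100/77847 - 10*I*√6/693 ≈ 11662.0 - 0.035346*I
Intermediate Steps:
o(c) = √(-4 + c) (o(c) = √(c - 4) = √(-4 + c))
O(Y, N) = -8 - I*N*√6/3 (O(Y, N) = -(√(-4 - 2)*N + 24)/3 = -(√(-6)*N + 24)/3 = -((I*√6)*N + 24)/3 = -(I*N*√6 + 24)/3 = -(24 + I*N*√6)/3 = -8 - I*N*√6/3)
((1171 + (-106/337 + O(-6, 5)/693)) + 773)*6 = ((1171 + (-106/337 + (-8 - ⅓*I*5*√6)/693)) + 773)*6 = ((1171 + (-106*1/337 + (-8 - 5*I*√6/3)*(1/693))) + 773)*6 = ((1171 + (-106/337 + (-8/693 - 5*I*√6/2079))) + 773)*6 = ((1171 + (-76154/233541 - 5*I*√6/2079)) + 773)*6 = ((273400357/233541 - 5*I*√6/2079) + 773)*6 = (453927550/233541 - 5*I*√6/2079)*6 = 907855100/77847 - 10*I*√6/693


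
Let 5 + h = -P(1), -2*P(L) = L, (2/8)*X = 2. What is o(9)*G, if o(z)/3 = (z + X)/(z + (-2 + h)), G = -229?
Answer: -23358/5 ≈ -4671.6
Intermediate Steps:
X = 8 (X = 4*2 = 8)
P(L) = -L/2
h = -9/2 (h = -5 - (-1)/2 = -5 - 1*(-½) = -5 + ½ = -9/2 ≈ -4.5000)
o(z) = 3*(8 + z)/(-13/2 + z) (o(z) = 3*((z + 8)/(z + (-2 - 9/2))) = 3*((8 + z)/(z - 13/2)) = 3*((8 + z)/(-13/2 + z)) = 3*(8 + z)/(-13/2 + z))
o(9)*G = (6*(8 + 9)/(-13 + 2*9))*(-229) = (6*17/(-13 + 18))*(-229) = (6*17/5)*(-229) = (6*(⅕)*17)*(-229) = (102/5)*(-229) = -23358/5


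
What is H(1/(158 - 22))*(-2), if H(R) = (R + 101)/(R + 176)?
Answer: -9158/7979 ≈ -1.1478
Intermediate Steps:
H(R) = (101 + R)/(176 + R)
H(1/(158 - 22))*(-2) = ((101 + 1/(158 - 22))/(176 + 1/(158 - 22)))*(-2) = ((101 + 1/136)/(176 + 1/136))*(-2) = ((13737/136)/(23937/136))*(-2) = ((136/23937)*(13737/136))*(-2) = (4579/7979)*(-2) = -9158/7979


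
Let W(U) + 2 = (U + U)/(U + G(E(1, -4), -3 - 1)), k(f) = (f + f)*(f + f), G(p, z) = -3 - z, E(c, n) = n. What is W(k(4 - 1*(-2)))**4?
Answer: 16/442050625 ≈ 3.6195e-8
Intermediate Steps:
k(f) = 4*f**2 (k(f) = (2*f)*(2*f) = 4*f**2)
W(U) = -2 + 2*U/(1 + U) (W(U) = -2 + (U + U)/(U + (-3 - (-3 - 1))) = -2 + (2*U)/(U + (-3 - 1*(-4))) = -2 + (2*U)/(U + (-3 + 4)) = -2 + (2*U)/(U + 1) = -2 + (2*U)/(1 + U) = -2 + 2*U/(1 + U))
W(k(4 - 1*(-2)))**4 = (-2/(1 + 4*(4 - 1*(-2))**2))**4 = (-2/(1 + 4*(4 + 2)**2))**4 = (-2/(1 + 4*6**2))**4 = (-2/(1 + 4*36))**4 = (-2/(1 + 144))**4 = (-2/145)**4 = 16/442050625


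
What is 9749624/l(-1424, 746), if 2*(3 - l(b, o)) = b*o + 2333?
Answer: 19499248/1059977 ≈ 18.396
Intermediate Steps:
l(b, o) = -2327/2 - b*o/2 (l(b, o) = 3 - (b*o + 2333)/2 = 3 - (2333 + b*o)/2 = 3 + (-2333/2 - b*o/2) = -2327/2 - b*o/2)
9749624/l(-1424, 746) = 9749624/(-2327/2 - ½*(-1424)*746) = 9749624/(-2327/2 + 531152) = 9749624/(1059977/2) = 9749624*(2/1059977) = 19499248/1059977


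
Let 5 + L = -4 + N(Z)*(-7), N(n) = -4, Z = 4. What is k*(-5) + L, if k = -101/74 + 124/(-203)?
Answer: 433813/15022 ≈ 28.879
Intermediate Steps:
L = 19 (L = -5 + (-4 - 4*(-7)) = -5 + (-4 + 28) = -5 + 24 = 19)
k = -29679/15022 (k = -101*1/74 + 124*(-1/203) = -101/74 - 124/203 = -29679/15022 ≈ -1.9757)
k*(-5) + L = -29679/15022*(-5) + 19 = 148395/15022 + 19 = 433813/15022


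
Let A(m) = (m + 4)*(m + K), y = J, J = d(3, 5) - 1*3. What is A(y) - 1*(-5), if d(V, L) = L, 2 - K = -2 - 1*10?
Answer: 101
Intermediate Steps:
K = 14 (K = 2 - (-2 - 1*10) = 2 - (-2 - 10) = 2 - 1*(-12) = 2 + 12 = 14)
J = 2 (J = 5 - 1*3 = 5 - 3 = 2)
y = 2
A(m) = (4 + m)*(14 + m) (A(m) = (m + 4)*(m + 14) = (4 + m)*(14 + m))
A(y) - 1*(-5) = (56 + 2² + 18*2) - 1*(-5) = (56 + 4 + 36) + 5 = 96 + 5 = 101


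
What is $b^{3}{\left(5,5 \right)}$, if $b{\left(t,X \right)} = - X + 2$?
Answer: $-27$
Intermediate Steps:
$b{\left(t,X \right)} = 2 - X$
$b^{3}{\left(5,5 \right)} = \left(2 - 5\right)^{3} = \left(-3\right)^{3} = -27$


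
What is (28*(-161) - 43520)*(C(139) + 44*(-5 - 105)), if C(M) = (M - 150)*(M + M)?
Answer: 379325144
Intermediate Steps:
C(M) = 2*M*(-150 + M) (C(M) = (-150 + M)*(2*M) = 2*M*(-150 + M))
(28*(-161) - 43520)*(C(139) + 44*(-5 - 105)) = (28*(-161) - 43520)*(2*139*(-150 + 139) + 44*(-5 - 105)) = (-4508 - 43520)*(2*139*(-11) + 44*(-110)) = -48028*(-3058 - 4840) = -48028*(-7898) = 379325144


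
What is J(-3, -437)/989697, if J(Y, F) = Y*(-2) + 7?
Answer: 13/989697 ≈ 1.3135e-5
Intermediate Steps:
J(Y, F) = 7 - 2*Y (J(Y, F) = -2*Y + 7 = 7 - 2*Y)
J(-3, -437)/989697 = (7 - 2*(-3))/989697 = (7 + 6)*(1/989697) = 13*(1/989697) = 13/989697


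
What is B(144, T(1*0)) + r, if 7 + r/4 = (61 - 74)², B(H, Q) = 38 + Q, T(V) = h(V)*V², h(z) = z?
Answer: 686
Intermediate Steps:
T(V) = V³ (T(V) = V*V² = V³)
r = 648 (r = -28 + 4*(61 - 74)² = -28 + 4*(-13)² = -28 + 4*169 = -28 + 676 = 648)
B(144, T(1*0)) + r = (38 + (1*0)³) + 648 = (38 + 0³) + 648 = (38 + 0) + 648 = 38 + 648 = 686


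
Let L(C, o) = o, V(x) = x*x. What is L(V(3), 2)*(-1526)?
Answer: -3052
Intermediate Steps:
V(x) = x²
L(V(3), 2)*(-1526) = 2*(-1526) = -3052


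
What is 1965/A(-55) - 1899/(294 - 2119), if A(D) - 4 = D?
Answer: -1163092/31025 ≈ -37.489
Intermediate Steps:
A(D) = 4 + D
1965/A(-55) - 1899/(294 - 2119) = 1965/(4 - 55) - 1899/(294 - 2119) = 1965/(-51) - 1899/(-1825) = 1965*(-1/51) - 1899*(-1/1825) = -655/17 + 1899/1825 = -1163092/31025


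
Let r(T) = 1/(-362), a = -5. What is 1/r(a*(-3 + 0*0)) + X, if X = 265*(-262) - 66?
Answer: -69858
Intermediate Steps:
r(T) = -1/362
X = -69496 (X = -69430 - 66 = -69496)
1/r(a*(-3 + 0*0)) + X = 1/(-1/362) - 69496 = -362 - 69496 = -69858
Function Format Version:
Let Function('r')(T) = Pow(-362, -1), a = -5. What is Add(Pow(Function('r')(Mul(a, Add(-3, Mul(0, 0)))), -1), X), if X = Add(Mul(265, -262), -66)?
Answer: -69858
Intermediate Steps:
Function('r')(T) = Rational(-1, 362)
X = -69496 (X = Add(-69430, -66) = -69496)
Add(Pow(Function('r')(Mul(a, Add(-3, Mul(0, 0)))), -1), X) = Add(Pow(Rational(-1, 362), -1), -69496) = Add(-362, -69496) = -69858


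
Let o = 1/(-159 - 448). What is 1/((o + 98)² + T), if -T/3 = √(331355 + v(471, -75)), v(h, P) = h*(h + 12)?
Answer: 1303743973686025/11837940138278211793 + 6516223948848*√2183/11837940138278211793 ≈ 0.00013585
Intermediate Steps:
o = -1/607 (o = 1/(-607) = -1/607 ≈ -0.0016474)
v(h, P) = h*(12 + h)
T = -48*√2183 (T = -3*√(331355 + 471*(12 + 471)) = -3*√(331355 + 471*483) = -3*√(331355 + 227493) = -48*√2183 ≈ -2242.7)
1/((o + 98)² + T) = 1/((-1/607 + 98)² - 48*√2183) = 1/((59485/607)² - 48*√2183) = 1/(3538465225/368449 - 48*√2183)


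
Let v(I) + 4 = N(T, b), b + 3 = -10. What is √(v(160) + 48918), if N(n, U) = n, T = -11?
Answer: √48903 ≈ 221.14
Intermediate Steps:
b = -13 (b = -3 - 10 = -13)
v(I) = -15 (v(I) = -4 - 11 = -15)
√(v(160) + 48918) = √(-15 + 48918) = √48903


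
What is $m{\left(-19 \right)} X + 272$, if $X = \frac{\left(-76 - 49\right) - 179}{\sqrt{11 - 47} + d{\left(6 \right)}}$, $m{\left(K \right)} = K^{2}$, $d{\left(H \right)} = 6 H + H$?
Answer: $- \frac{171652}{75} + \frac{27436 i}{75} \approx -2288.7 + 365.81 i$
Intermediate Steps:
$d{\left(H \right)} = 7 H$
$X = - \frac{38 \left(42 - 6 i\right)}{225}$ ($X = \frac{\left(-76 - 49\right) - 179}{\sqrt{11 - 47} + 7 \cdot 6} = \frac{-125 - 179}{\sqrt{-36} + 42} = - \frac{304}{6 i + 42} = - \frac{304}{42 + 6 i} = - 304 \frac{42 - 6 i}{1800} = - \frac{38 \left(42 - 6 i\right)}{225} \approx -7.0933 + 1.0133 i$)
$m{\left(-19 \right)} X + 272 = \left(-19\right)^{2} \left(- \frac{532}{75} + \frac{76 i}{75}\right) + 272 = 361 \left(- \frac{532}{75} + \frac{76 i}{75}\right) + 272 = \left(- \frac{192052}{75} + \frac{27436 i}{75}\right) + 272 = - \frac{171652}{75} + \frac{27436 i}{75}$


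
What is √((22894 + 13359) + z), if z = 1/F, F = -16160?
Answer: √591706963790/4040 ≈ 190.40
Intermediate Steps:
z = -1/16160 (z = 1/(-16160) = -1/16160 ≈ -6.1881e-5)
√((22894 + 13359) + z) = √((22894 + 13359) - 1/16160) = √(36253 - 1/16160) = √(585848479/16160) = √591706963790/4040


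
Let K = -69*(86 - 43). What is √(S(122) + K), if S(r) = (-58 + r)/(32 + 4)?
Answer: I*√26687/3 ≈ 54.454*I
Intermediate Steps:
S(r) = -29/18 + r/36 (S(r) = (-58 + r)/36 = (-58 + r)*(1/36) = -29/18 + r/36)
K = -2967 (K = -69*43 = -2967)
√(S(122) + K) = √((-29/18 + (1/36)*122) - 2967) = √((-29/18 + 61/18) - 2967) = √(16/9 - 2967) = √(-26687/9) = I*√26687/3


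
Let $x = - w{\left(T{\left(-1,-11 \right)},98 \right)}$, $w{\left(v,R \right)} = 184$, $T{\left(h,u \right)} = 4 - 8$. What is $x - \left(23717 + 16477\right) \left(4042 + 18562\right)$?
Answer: $-908545360$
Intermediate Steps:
$T{\left(h,u \right)} = -4$ ($T{\left(h,u \right)} = 4 - 8 = -4$)
$x = -184$ ($x = \left(-1\right) 184 = -184$)
$x - \left(23717 + 16477\right) \left(4042 + 18562\right) = -184 - \left(23717 + 16477\right) \left(4042 + 18562\right) = -184 - 40194 \cdot 22604 = -184 - 908545176 = -908545360$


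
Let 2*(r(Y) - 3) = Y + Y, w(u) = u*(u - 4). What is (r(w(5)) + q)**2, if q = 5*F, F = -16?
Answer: 5184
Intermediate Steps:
w(u) = u*(-4 + u)
q = -80 (q = 5*(-16) = -80)
r(Y) = 3 + Y (r(Y) = 3 + (Y + Y)/2 = 3 + (2*Y)/2 = 3 + Y)
(r(w(5)) + q)**2 = ((3 + 5*(-4 + 5)) - 80)**2 = ((3 + 5*1) - 80)**2 = ((3 + 5) - 80)**2 = (8 - 80)**2 = (-72)**2 = 5184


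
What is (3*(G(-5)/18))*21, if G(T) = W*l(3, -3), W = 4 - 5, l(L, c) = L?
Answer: -21/2 ≈ -10.500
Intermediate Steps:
W = -1
G(T) = -3 (G(T) = -1*3 = -3)
(3*(G(-5)/18))*21 = (3*(-3/18))*21 = (3*(-3*1/18))*21 = (3*(-⅙))*21 = -½*21 = -21/2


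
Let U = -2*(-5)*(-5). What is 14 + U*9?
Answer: -436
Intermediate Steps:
U = -50 (U = 10*(-5) = -50)
14 + U*9 = 14 - 50*9 = 14 - 450 = -436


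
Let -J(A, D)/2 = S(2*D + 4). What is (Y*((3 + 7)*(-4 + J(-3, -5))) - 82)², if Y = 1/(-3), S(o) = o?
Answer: 106276/9 ≈ 11808.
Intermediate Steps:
J(A, D) = -8 - 4*D (J(A, D) = -2*(2*D + 4) = -2*(4 + 2*D) = -8 - 4*D)
Y = -⅓ (Y = 1*(-⅓) = -⅓ ≈ -0.33333)
(Y*((3 + 7)*(-4 + J(-3, -5))) - 82)² = (-(3 + 7)*(-4 + (-8 - 4*(-5)))/3 - 82)² = (-10*(-4 + (-8 + 20))/3 - 82)² = (-10*(-4 + 12)/3 - 82)² = (-10*8/3 - 82)² = (-⅓*80 - 82)² = (-80/3 - 82)² = (-326/3)² = 106276/9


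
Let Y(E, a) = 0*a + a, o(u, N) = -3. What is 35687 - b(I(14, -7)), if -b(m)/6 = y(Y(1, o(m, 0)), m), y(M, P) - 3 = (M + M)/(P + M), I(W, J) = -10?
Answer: 464201/13 ≈ 35708.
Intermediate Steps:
Y(E, a) = a (Y(E, a) = 0 + a = a)
y(M, P) = 3 + 2*M/(M + P) (y(M, P) = 3 + (M + M)/(P + M) = 3 + (2*M)/(M + P) = 3 + 2*M/(M + P))
b(m) = -6*(-15 + 3*m)/(-3 + m) (b(m) = -6*(3*m + 5*(-3))/(-3 + m) = -6*(3*m - 15)/(-3 + m) = -6*(-15 + 3*m)/(-3 + m))
35687 - b(I(14, -7)) = 35687 - 18*(5 - 1*(-10))/(-3 - 10) = 35687 - 18*(5 + 10)/(-13) = 35687 - 18*(-1)*15/13 = 35687 - 1*(-270/13) = 35687 + 270/13 = 464201/13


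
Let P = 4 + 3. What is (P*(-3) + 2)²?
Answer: 361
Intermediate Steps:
P = 7
(P*(-3) + 2)² = (7*(-3) + 2)² = (-21 + 2)² = (-19)² = 361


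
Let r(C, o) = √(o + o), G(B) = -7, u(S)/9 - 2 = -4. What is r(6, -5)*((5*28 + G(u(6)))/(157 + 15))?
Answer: 133*I*√10/172 ≈ 2.4453*I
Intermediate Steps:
u(S) = -18 (u(S) = 18 + 9*(-4) = 18 - 36 = -18)
r(C, o) = √2*√o (r(C, o) = √(2*o) = √2*√o)
r(6, -5)*((5*28 + G(u(6)))/(157 + 15)) = (√2*√(-5))*((5*28 - 7)/(157 + 15)) = (√2*(I*√5))*((140 - 7)/172) = (I*√10)*(133*(1/172)) = (I*√10)*(133/172) = 133*I*√10/172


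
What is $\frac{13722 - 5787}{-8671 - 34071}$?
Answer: $- \frac{7935}{42742} \approx -0.18565$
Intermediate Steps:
$\frac{13722 - 5787}{-8671 - 34071} = \frac{7935}{-42742} = 7935 \left(- \frac{1}{42742}\right) = - \frac{7935}{42742}$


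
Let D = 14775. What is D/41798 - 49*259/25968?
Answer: -73390609/542705232 ≈ -0.13523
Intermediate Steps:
D/41798 - 49*259/25968 = 14775/41798 - 49*259/25968 = 14775*(1/41798) - 12691*1/25968 = 14775/41798 - 12691/25968 = -73390609/542705232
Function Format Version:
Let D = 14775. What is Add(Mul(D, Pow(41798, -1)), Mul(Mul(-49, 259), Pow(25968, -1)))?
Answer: Rational(-73390609, 542705232) ≈ -0.13523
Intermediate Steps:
Add(Mul(D, Pow(41798, -1)), Mul(Mul(-49, 259), Pow(25968, -1))) = Add(Mul(14775, Pow(41798, -1)), Mul(Mul(-49, 259), Pow(25968, -1))) = Add(Mul(14775, Rational(1, 41798)), Mul(-12691, Rational(1, 25968))) = Add(Rational(14775, 41798), Rational(-12691, 25968)) = Rational(-73390609, 542705232)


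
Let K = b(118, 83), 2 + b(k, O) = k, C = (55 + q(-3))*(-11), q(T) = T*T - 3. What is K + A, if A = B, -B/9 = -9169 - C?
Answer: 76598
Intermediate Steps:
q(T) = -3 + T**2 (q(T) = T**2 - 3 = -3 + T**2)
C = -671 (C = (55 + (-3 + (-3)**2))*(-11) = (55 + (-3 + 9))*(-11) = (55 + 6)*(-11) = 61*(-11) = -671)
b(k, O) = -2 + k
B = 76482 (B = -9*(-9169 - 1*(-671)) = -9*(-9169 + 671) = -9*(-8498) = 76482)
A = 76482
K = 116 (K = -2 + 118 = 116)
K + A = 116 + 76482 = 76598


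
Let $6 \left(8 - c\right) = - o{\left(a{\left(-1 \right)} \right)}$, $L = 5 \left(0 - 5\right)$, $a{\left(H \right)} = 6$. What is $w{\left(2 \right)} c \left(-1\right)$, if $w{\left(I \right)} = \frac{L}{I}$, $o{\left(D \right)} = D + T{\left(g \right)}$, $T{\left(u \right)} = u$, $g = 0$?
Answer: $\frac{225}{2} \approx 112.5$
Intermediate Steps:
$L = -25$ ($L = 5 \left(-5\right) = -25$)
$o{\left(D \right)} = D$ ($o{\left(D \right)} = D + 0 = D$)
$w{\left(I \right)} = - \frac{25}{I}$
$c = 9$ ($c = 8 - \frac{\left(-1\right) 6}{6} = 8 - -1 = 8 + 1 = 9$)
$w{\left(2 \right)} c \left(-1\right) = - \frac{25}{2} \cdot 9 \left(-1\right) = \left(-25\right) \frac{1}{2} \cdot 9 \left(-1\right) = \left(- \frac{25}{2}\right) 9 \left(-1\right) = \left(- \frac{225}{2}\right) \left(-1\right) = \frac{225}{2}$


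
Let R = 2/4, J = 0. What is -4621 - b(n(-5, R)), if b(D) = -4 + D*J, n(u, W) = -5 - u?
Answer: -4617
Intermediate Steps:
R = ½ (R = 2*(¼) = ½ ≈ 0.50000)
b(D) = -4 (b(D) = -4 + D*0 = -4 + 0 = -4)
-4621 - b(n(-5, R)) = -4621 - 1*(-4) = -4621 + 4 = -4617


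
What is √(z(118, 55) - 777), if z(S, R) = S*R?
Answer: √5713 ≈ 75.584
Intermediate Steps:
z(S, R) = R*S
√(z(118, 55) - 777) = √(55*118 - 777) = √(6490 - 777) = √5713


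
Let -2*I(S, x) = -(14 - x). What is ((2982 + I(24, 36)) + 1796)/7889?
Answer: 681/1127 ≈ 0.60426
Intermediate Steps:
I(S, x) = 7 - x/2 (I(S, x) = -(-1)*(14 - x)/2 = -(-14 + x)/2 = 7 - x/2)
((2982 + I(24, 36)) + 1796)/7889 = ((2982 + (7 - ½*36)) + 1796)/7889 = ((2982 + (7 - 18)) + 1796)*(1/7889) = ((2982 - 11) + 1796)*(1/7889) = (2971 + 1796)*(1/7889) = 4767*(1/7889) = 681/1127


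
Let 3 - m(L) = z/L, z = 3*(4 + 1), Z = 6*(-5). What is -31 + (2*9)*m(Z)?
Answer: 32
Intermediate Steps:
Z = -30
z = 15 (z = 3*5 = 15)
m(L) = 3 - 15/L
-31 + (2*9)*m(Z) = -31 + (2*9)*(3 - 15/(-30)) = -31 + 18*(3 - 15*(-1/30)) = -31 + 18*(3 + ½) = -31 + 18*(7/2) = -31 + 63 = 32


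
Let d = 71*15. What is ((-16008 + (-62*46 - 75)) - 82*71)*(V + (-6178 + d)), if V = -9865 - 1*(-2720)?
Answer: 303471306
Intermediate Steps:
d = 1065
V = -7145 (V = -9865 + 2720 = -7145)
((-16008 + (-62*46 - 75)) - 82*71)*(V + (-6178 + d)) = ((-16008 + (-62*46 - 75)) - 82*71)*(-7145 + (-6178 + 1065)) = ((-16008 + (-2852 - 75)) - 5822)*(-7145 - 5113) = ((-16008 - 2927) - 5822)*(-12258) = (-18935 - 5822)*(-12258) = -24757*(-12258) = 303471306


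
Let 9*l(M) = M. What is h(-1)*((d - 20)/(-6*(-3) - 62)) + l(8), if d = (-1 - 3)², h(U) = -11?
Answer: -⅑ ≈ -0.11111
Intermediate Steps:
l(M) = M/9
d = 16 (d = (-4)² = 16)
h(-1)*((d - 20)/(-6*(-3) - 62)) + l(8) = -11*(16 - 20)/(-6*(-3) - 62) + (⅑)*8 = -(-44)/(18 - 62) + 8/9 = -(-44)/(-44) + 8/9 = -(-44)*(-1)/44 + 8/9 = -11*1/11 + 8/9 = -1 + 8/9 = -⅑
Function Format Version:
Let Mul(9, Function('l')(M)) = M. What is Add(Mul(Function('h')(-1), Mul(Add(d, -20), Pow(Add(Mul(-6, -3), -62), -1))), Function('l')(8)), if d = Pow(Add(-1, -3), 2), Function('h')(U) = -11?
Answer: Rational(-1, 9) ≈ -0.11111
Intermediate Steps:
Function('l')(M) = Mul(Rational(1, 9), M)
d = 16 (d = Pow(-4, 2) = 16)
Add(Mul(Function('h')(-1), Mul(Add(d, -20), Pow(Add(Mul(-6, -3), -62), -1))), Function('l')(8)) = Add(Mul(-11, Mul(Add(16, -20), Pow(Add(Mul(-6, -3), -62), -1))), Mul(Rational(1, 9), 8)) = Add(Mul(-11, Mul(-4, Pow(Add(18, -62), -1))), Rational(8, 9)) = Add(Mul(-11, Mul(-4, Pow(-44, -1))), Rational(8, 9)) = Add(Mul(-11, Mul(-4, Rational(-1, 44))), Rational(8, 9)) = Add(Mul(-11, Rational(1, 11)), Rational(8, 9)) = Add(-1, Rational(8, 9)) = Rational(-1, 9)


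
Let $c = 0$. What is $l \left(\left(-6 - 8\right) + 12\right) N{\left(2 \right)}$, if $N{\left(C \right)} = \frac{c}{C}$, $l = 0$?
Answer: $0$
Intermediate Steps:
$N{\left(C \right)} = 0$ ($N{\left(C \right)} = \frac{0}{C} = 0$)
$l \left(\left(-6 - 8\right) + 12\right) N{\left(2 \right)} = 0 \left(\left(-6 - 8\right) + 12\right) 0 = 0 \left(-14 + 12\right) 0 = 0 \left(-2\right) 0 = 0 \cdot 0 = 0$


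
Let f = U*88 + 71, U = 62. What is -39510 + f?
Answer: -33983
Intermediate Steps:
f = 5527 (f = 62*88 + 71 = 5456 + 71 = 5527)
-39510 + f = -39510 + 5527 = -33983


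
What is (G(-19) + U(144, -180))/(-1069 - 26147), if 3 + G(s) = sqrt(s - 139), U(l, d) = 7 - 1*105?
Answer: 101/27216 - I*sqrt(158)/27216 ≈ 0.0037111 - 0.00046185*I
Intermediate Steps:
U(l, d) = -98 (U(l, d) = 7 - 105 = -98)
G(s) = -3 + sqrt(-139 + s) (G(s) = -3 + sqrt(s - 139) = -3 + sqrt(-139 + s))
(G(-19) + U(144, -180))/(-1069 - 26147) = ((-3 + sqrt(-139 - 19)) - 98)/(-1069 - 26147) = ((-3 + sqrt(-158)) - 98)/(-27216) = ((-3 + I*sqrt(158)) - 98)*(-1/27216) = (-101 + I*sqrt(158))*(-1/27216) = 101/27216 - I*sqrt(158)/27216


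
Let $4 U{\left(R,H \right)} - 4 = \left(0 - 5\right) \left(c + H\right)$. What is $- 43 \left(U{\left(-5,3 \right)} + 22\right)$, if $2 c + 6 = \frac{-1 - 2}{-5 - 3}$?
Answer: $- \frac{62651}{64} \approx -978.92$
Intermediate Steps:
$c = - \frac{45}{16}$ ($c = -3 + \frac{\left(-1 - 2\right) \frac{1}{-5 - 3}}{2} = -3 + \frac{\left(-3\right) \frac{1}{-8}}{2} = -3 + \frac{\left(-3\right) \left(- \frac{1}{8}\right)}{2} = -3 + \frac{1}{2} \cdot \frac{3}{8} = -3 + \frac{3}{16} = - \frac{45}{16} \approx -2.8125$)
$U{\left(R,H \right)} = \frac{289}{64} - \frac{5 H}{4}$ ($U{\left(R,H \right)} = 1 + \frac{\left(0 - 5\right) \left(- \frac{45}{16} + H\right)}{4} = 1 + \frac{\left(-5\right) \left(- \frac{45}{16} + H\right)}{4} = 1 + \frac{\frac{225}{16} - 5 H}{4} = 1 - \left(- \frac{225}{64} + \frac{5 H}{4}\right) = \frac{289}{64} - \frac{5 H}{4}$)
$- 43 \left(U{\left(-5,3 \right)} + 22\right) = - 43 \left(\left(\frac{289}{64} - \frac{15}{4}\right) + 22\right) = - 43 \left(\frac{49}{64} + 22\right) = \left(-43\right) \frac{1457}{64} = - \frac{62651}{64}$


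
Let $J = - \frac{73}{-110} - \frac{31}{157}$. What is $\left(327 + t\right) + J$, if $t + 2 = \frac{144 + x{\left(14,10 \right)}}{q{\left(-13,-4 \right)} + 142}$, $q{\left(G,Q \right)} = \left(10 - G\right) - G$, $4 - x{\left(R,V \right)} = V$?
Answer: $\frac{501442919}{1537030} \approx 326.24$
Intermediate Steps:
$J = \frac{8051}{17270}$ ($J = \left(-73\right) \left(- \frac{1}{110}\right) - \frac{31}{157} = \frac{73}{110} - \frac{31}{157} = \frac{8051}{17270} \approx 0.46618$)
$x{\left(R,V \right)} = 4 - V$
$q{\left(G,Q \right)} = 10 - 2 G$
$t = - \frac{109}{89}$ ($t = -2 + \frac{144 + \left(4 - 10\right)}{\left(10 - -26\right) + 142} = -2 + \frac{144 + \left(4 - 10\right)}{\left(10 + 26\right) + 142} = -2 + \frac{144 - 6}{36 + 142} = -2 + \frac{138}{178} = -2 + 138 \cdot \frac{1}{178} = -2 + \frac{69}{89} = - \frac{109}{89} \approx -1.2247$)
$\left(327 + t\right) + J = \left(327 - \frac{109}{89}\right) + \frac{8051}{17270} = \frac{28994}{89} + \frac{8051}{17270} = \frac{501442919}{1537030}$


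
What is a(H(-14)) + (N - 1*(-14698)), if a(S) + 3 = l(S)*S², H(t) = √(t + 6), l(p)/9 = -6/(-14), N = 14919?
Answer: 207082/7 ≈ 29583.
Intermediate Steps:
l(p) = 27/7 (l(p) = 9*(-6/(-14)) = 9*(-6*(-1/14)) = 9*(3/7) = 27/7)
H(t) = √(6 + t)
a(S) = -3 + 27*S²/7
a(H(-14)) + (N - 1*(-14698)) = (-3 + 27*(√(6 - 14))²/7) + (14919 - 1*(-14698)) = (-3 + 27*(√(-8))²/7) + (14919 + 14698) = (-3 + 27*(2*I*√2)²/7) + 29617 = (-3 + (27/7)*(-8)) + 29617 = (-3 - 216/7) + 29617 = -237/7 + 29617 = 207082/7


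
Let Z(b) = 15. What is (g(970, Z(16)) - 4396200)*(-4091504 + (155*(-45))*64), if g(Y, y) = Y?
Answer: 19945131797920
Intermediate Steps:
(g(970, Z(16)) - 4396200)*(-4091504 + (155*(-45))*64) = (970 - 4396200)*(-4091504 + (155*(-45))*64) = -4395230*(-4091504 - 6975*64) = -4395230*(-4091504 - 446400) = -4395230*(-4537904) = 19945131797920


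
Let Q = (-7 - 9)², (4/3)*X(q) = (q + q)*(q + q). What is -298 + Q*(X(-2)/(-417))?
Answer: -42446/139 ≈ -305.37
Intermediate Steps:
X(q) = 3*q² (X(q) = 3*((q + q)*(q + q))/4 = 3*((2*q)*(2*q))/4 = 3*(4*q²)/4 = 3*q²)
Q = 256 (Q = (-16)² = 256)
-298 + Q*(X(-2)/(-417)) = -298 + 256*((3*(-2)²)/(-417)) = -298 + 256*((3*4)*(-1/417)) = -298 + 256*(12*(-1/417)) = -298 + 256*(-4/139) = -298 - 1024/139 = -42446/139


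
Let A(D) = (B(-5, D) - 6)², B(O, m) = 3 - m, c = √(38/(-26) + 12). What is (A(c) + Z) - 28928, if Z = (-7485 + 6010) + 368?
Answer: -390201/13 + 6*√1781/13 ≈ -29996.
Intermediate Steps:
c = √1781/13 (c = √(38*(-1/26) + 12) = √(-19/13 + 12) = √(137/13) = √1781/13 ≈ 3.2463)
Z = -1107 (Z = -1475 + 368 = -1107)
A(D) = (-3 - D)² (A(D) = ((3 - D) - 6)² = (-3 - D)²)
(A(c) + Z) - 28928 = ((3 + √1781/13)² - 1107) - 28928 = (-1107 + (3 + √1781/13)²) - 28928 = -30035 + (3 + √1781/13)²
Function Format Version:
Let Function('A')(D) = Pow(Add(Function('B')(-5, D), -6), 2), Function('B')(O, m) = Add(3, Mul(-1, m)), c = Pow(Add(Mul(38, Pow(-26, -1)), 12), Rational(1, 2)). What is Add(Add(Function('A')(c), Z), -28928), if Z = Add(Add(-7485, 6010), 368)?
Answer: Add(Rational(-390201, 13), Mul(Rational(6, 13), Pow(1781, Rational(1, 2)))) ≈ -29996.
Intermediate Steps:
c = Mul(Rational(1, 13), Pow(1781, Rational(1, 2))) (c = Pow(Add(Mul(38, Rational(-1, 26)), 12), Rational(1, 2)) = Pow(Add(Rational(-19, 13), 12), Rational(1, 2)) = Pow(Rational(137, 13), Rational(1, 2)) = Mul(Rational(1, 13), Pow(1781, Rational(1, 2))) ≈ 3.2463)
Z = -1107 (Z = Add(-1475, 368) = -1107)
Function('A')(D) = Pow(Add(-3, Mul(-1, D)), 2) (Function('A')(D) = Pow(Add(Add(3, Mul(-1, D)), -6), 2) = Pow(Add(-3, Mul(-1, D)), 2))
Add(Add(Function('A')(c), Z), -28928) = Add(Add(Pow(Add(3, Mul(Rational(1, 13), Pow(1781, Rational(1, 2)))), 2), -1107), -28928) = Add(Add(-1107, Pow(Add(3, Mul(Rational(1, 13), Pow(1781, Rational(1, 2)))), 2)), -28928) = Add(-30035, Pow(Add(3, Mul(Rational(1, 13), Pow(1781, Rational(1, 2)))), 2))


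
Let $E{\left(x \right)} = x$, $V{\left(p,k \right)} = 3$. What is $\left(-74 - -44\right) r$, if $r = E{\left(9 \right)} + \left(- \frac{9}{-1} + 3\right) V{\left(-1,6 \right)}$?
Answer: $-1350$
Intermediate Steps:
$r = 45$ ($r = 9 + \left(- \frac{9}{-1} + 3\right) 3 = 9 + \left(\left(-9\right) \left(-1\right) + 3\right) 3 = 9 + \left(9 + 3\right) 3 = 9 + 12 \cdot 3 = 9 + 36 = 45$)
$\left(-74 - -44\right) r = \left(-74 - -44\right) 45 = \left(-74 + \left(-31 + 75\right)\right) 45 = \left(-74 + 44\right) 45 = \left(-30\right) 45 = -1350$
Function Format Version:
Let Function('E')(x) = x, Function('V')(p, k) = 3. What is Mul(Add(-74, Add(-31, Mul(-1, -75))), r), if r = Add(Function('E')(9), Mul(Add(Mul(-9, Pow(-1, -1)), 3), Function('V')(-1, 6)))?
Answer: -1350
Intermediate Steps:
r = 45 (r = Add(9, Mul(Add(Mul(-9, Pow(-1, -1)), 3), 3)) = Add(9, Mul(Add(Mul(-9, -1), 3), 3)) = Add(9, Mul(Add(9, 3), 3)) = Add(9, Mul(12, 3)) = Add(9, 36) = 45)
Mul(Add(-74, Add(-31, Mul(-1, -75))), r) = Mul(Add(-74, Add(-31, Mul(-1, -75))), 45) = Mul(Add(-74, Add(-31, 75)), 45) = Mul(Add(-74, 44), 45) = Mul(-30, 45) = -1350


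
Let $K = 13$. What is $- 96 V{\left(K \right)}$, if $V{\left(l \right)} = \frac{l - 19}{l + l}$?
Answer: $\frac{288}{13} \approx 22.154$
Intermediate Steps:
$V{\left(l \right)} = \frac{-19 + l}{2 l}$
$- 96 V{\left(K \right)} = - 96 \frac{-19 + 13}{2 \cdot 13} = - 96 \cdot \frac{1}{2} \cdot \frac{1}{13} \left(-6\right) = \left(-96\right) \left(- \frac{3}{13}\right) = \frac{288}{13}$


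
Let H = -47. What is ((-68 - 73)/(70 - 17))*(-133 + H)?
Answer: 25380/53 ≈ 478.87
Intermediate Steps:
((-68 - 73)/(70 - 17))*(-133 + H) = ((-68 - 73)/(70 - 17))*(-133 - 47) = -141/53*(-180) = 25380/53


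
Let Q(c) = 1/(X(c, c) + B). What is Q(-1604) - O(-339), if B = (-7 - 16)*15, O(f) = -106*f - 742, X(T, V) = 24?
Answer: -11296633/321 ≈ -35192.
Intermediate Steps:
O(f) = -742 - 106*f
B = -345 (B = -23*15 = -345)
Q(c) = -1/321 (Q(c) = 1/(24 - 345) = 1/(-321) = -1/321)
Q(-1604) - O(-339) = -1/321 - (-742 - 106*(-339)) = -1/321 - (-742 + 35934) = -1/321 - 1*35192 = -1/321 - 35192 = -11296633/321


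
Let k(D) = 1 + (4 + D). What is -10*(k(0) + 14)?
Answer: -190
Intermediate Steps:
k(D) = 5 + D
-10*(k(0) + 14) = -10*((5 + 0) + 14) = -10*(5 + 14) = -10*19 = -190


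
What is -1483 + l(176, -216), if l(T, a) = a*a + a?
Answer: 44957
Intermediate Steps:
l(T, a) = a + a**2 (l(T, a) = a**2 + a = a + a**2)
-1483 + l(176, -216) = -1483 - 216*(1 - 216) = -1483 - 216*(-215) = -1483 + 46440 = 44957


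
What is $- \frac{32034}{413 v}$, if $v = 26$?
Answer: $- \frac{16017}{5369} \approx -2.9832$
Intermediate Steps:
$- \frac{32034}{413 v} = - \frac{32034}{413 \cdot 26} = - \frac{32034}{10738} = \left(-32034\right) \frac{1}{10738} = - \frac{16017}{5369}$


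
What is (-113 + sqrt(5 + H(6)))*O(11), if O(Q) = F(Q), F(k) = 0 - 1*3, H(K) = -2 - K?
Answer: 339 - 3*I*sqrt(3) ≈ 339.0 - 5.1962*I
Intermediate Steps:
F(k) = -3 (F(k) = 0 - 3 = -3)
O(Q) = -3
(-113 + sqrt(5 + H(6)))*O(11) = (-113 + sqrt(5 + (-2 - 1*6)))*(-3) = (-113 + sqrt(5 + (-2 - 6)))*(-3) = (-113 + sqrt(5 - 8))*(-3) = (-113 + sqrt(-3))*(-3) = (-113 + I*sqrt(3))*(-3) = 339 - 3*I*sqrt(3)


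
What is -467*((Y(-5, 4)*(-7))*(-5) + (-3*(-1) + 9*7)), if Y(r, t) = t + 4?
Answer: -161582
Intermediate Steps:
Y(r, t) = 4 + t
-467*((Y(-5, 4)*(-7))*(-5) + (-3*(-1) + 9*7)) = -467*(((4 + 4)*(-7))*(-5) + (-3*(-1) + 9*7)) = -467*((8*(-7))*(-5) + (3 + 63)) = -467*(-56*(-5) + 66) = -467*(280 + 66) = -467*346 = -161582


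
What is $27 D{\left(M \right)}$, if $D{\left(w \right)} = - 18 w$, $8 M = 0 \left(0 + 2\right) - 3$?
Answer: $\frac{729}{4} \approx 182.25$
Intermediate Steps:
$M = - \frac{3}{8}$ ($M = \frac{0 \left(0 + 2\right) - 3}{8} = \frac{0 \cdot 2 - 3}{8} = \frac{0 - 3}{8} = \frac{1}{8} \left(-3\right) = - \frac{3}{8} \approx -0.375$)
$27 D{\left(M \right)} = 27 \left(\left(-18\right) \left(- \frac{3}{8}\right)\right) = 27 \cdot \frac{27}{4} = \frac{729}{4}$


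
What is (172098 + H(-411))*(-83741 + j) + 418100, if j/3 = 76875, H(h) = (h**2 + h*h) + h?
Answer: 74842075736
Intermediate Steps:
H(h) = h + 2*h**2 (H(h) = (h**2 + h**2) + h = 2*h**2 + h = h + 2*h**2)
j = 230625 (j = 3*76875 = 230625)
(172098 + H(-411))*(-83741 + j) + 418100 = (172098 - 411*(1 + 2*(-411)))*(-83741 + 230625) + 418100 = (172098 - 411*(1 - 822))*146884 + 418100 = (172098 - 411*(-821))*146884 + 418100 = (172098 + 337431)*146884 + 418100 = 509529*146884 + 418100 = 74841657636 + 418100 = 74842075736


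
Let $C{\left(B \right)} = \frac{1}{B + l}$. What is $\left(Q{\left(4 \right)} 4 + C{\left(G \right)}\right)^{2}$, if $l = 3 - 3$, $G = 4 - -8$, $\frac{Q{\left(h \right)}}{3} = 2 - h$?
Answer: $\frac{82369}{144} \approx 572.01$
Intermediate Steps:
$Q{\left(h \right)} = 6 - 3 h$ ($Q{\left(h \right)} = 3 \left(2 - h\right) = 6 - 3 h$)
$G = 12$ ($G = 4 + 8 = 12$)
$l = 0$
$C{\left(B \right)} = \frac{1}{B}$ ($C{\left(B \right)} = \frac{1}{B + 0} = \frac{1}{B}$)
$\left(Q{\left(4 \right)} 4 + C{\left(G \right)}\right)^{2} = \left(\left(6 - 12\right) 4 + \frac{1}{12}\right)^{2} = \left(\left(-6\right) 4 + \frac{1}{12}\right)^{2} = \left(-24 + \frac{1}{12}\right)^{2} = \left(- \frac{287}{12}\right)^{2} = \frac{82369}{144}$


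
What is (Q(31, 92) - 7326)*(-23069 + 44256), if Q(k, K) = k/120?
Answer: -18625258643/120 ≈ -1.5521e+8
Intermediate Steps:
Q(k, K) = k/120 (Q(k, K) = k*(1/120) = k/120)
(Q(31, 92) - 7326)*(-23069 + 44256) = ((1/120)*31 - 7326)*(-23069 + 44256) = (31/120 - 7326)*21187 = -879089/120*21187 = -18625258643/120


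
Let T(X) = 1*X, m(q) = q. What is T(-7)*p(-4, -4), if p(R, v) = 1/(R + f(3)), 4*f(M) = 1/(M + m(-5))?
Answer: 56/33 ≈ 1.6970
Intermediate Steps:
T(X) = X
f(M) = 1/(4*(-5 + M)) (f(M) = 1/(4*(M - 5)) = 1/(4*(-5 + M)))
p(R, v) = 1/(-1/8 + R) (p(R, v) = 1/(R + 1/(4*(-5 + 3))) = 1/(R + (1/4)/(-2)) = 1/(R + (1/4)*(-1/2)) = 1/(R - 1/8) = 1/(-1/8 + R))
T(-7)*p(-4, -4) = -56/(-1 + 8*(-4)) = -56/(-1 - 32) = -56/(-33) = -56*(-1)/33 = -7*(-8/33) = 56/33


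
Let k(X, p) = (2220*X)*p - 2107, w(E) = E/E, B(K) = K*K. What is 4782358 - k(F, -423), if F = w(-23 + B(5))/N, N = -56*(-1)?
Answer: 67217275/14 ≈ 4.8012e+6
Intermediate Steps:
B(K) = K²
N = 56
w(E) = 1
F = 1/56 ≈ 0.017857
k(X, p) = -2107 + 2220*X*p (k(X, p) = 2220*X*p - 2107 = -2107 + 2220*X*p)
4782358 - k(F, -423) = 4782358 - (-2107 + 2220*(1/56)*(-423)) = 4782358 - (-2107 - 234765/14) = 4782358 - 1*(-264263/14) = 4782358 + 264263/14 = 67217275/14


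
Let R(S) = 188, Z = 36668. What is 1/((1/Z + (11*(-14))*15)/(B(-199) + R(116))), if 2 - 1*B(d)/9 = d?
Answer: -73225996/84703079 ≈ -0.86450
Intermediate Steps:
B(d) = 18 - 9*d
1/((1/Z + (11*(-14))*15)/(B(-199) + R(116))) = 1/((1/36668 + (11*(-14))*15)/((18 - 9*(-199)) + 188)) = 1/((1/36668 - 154*15)/((18 + 1791) + 188)) = 1/((1/36668 - 2310)/(1809 + 188)) = 1/(-84703079/36668/1997) = 1/(-84703079/36668*1/1997) = 1/(-84703079/73225996) = -73225996/84703079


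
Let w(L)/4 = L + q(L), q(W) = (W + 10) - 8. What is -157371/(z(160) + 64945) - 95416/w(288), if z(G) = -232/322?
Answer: -44010457714/1007264127 ≈ -43.693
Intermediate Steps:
q(W) = 2 + W (q(W) = (10 + W) - 8 = 2 + W)
z(G) = -116/161 (z(G) = -232*1/322 = -116/161)
w(L) = 8 + 8*L (w(L) = 4*(L + (2 + L)) = 4*(2 + 2*L) = 8 + 8*L)
-157371/(z(160) + 64945) - 95416/w(288) = -157371/(-116/161 + 64945) - 95416/(8 + 8*288) = -157371/10456029/161 - 95416/(8 + 2304) = -157371*161/10456029 - 95416/2312 = -8445577/3485343 - 95416*1/2312 = -8445577/3485343 - 11927/289 = -44010457714/1007264127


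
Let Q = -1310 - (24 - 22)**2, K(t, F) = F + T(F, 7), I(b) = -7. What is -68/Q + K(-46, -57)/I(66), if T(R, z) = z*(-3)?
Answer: 51484/4599 ≈ 11.195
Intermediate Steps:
T(R, z) = -3*z
K(t, F) = -21 + F (K(t, F) = F - 3*7 = F - 21 = -21 + F)
Q = -1314 (Q = -1310 - 1*2**2 = -1310 - 1*4 = -1310 - 4 = -1314)
-68/Q + K(-46, -57)/I(66) = -68/(-1314) + (-21 - 57)/(-7) = -68*(-1/1314) - 78*(-1/7) = 34/657 + 78/7 = 51484/4599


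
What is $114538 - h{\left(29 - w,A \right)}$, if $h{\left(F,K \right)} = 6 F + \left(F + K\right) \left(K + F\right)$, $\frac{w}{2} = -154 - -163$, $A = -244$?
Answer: $60183$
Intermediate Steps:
$w = 18$ ($w = 2 \left(-154 - -163\right) = 2 \left(-154 + 163\right) = 2 \cdot 9 = 18$)
$h{\left(F,K \right)} = \left(F + K\right)^{2} + 6 F$ ($h{\left(F,K \right)} = 6 F + \left(F + K\right) \left(F + K\right) = 6 F + \left(F + K\right)^{2} = \left(F + K\right)^{2} + 6 F$)
$114538 - h{\left(29 - w,A \right)} = 114538 - \left(\left(\left(29 - 18\right) - 244\right)^{2} + 6 \left(29 - 18\right)\right) = 114538 - \left(\left(11 - 244\right)^{2} + 6 \cdot 11\right) = 114538 - \left(\left(-233\right)^{2} + 66\right) = 114538 - \left(54289 + 66\right) = 114538 - 54355 = 60183$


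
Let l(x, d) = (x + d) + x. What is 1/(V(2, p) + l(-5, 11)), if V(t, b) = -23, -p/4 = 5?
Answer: -1/22 ≈ -0.045455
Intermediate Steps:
l(x, d) = d + 2*x (l(x, d) = (d + x) + x = d + 2*x)
p = -20 (p = -4*5 = -20)
1/(V(2, p) + l(-5, 11)) = 1/(-23 + (11 + 2*(-5))) = 1/(-23 + (11 - 10)) = 1/(-23 + 1) = 1/(-22) = -1/22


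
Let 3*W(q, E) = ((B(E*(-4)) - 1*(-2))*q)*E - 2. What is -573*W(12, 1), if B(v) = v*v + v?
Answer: -31706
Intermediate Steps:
B(v) = v + v² (B(v) = v² + v = v + v²)
W(q, E) = -⅔ + E*q*(2 - 4*E*(1 - 4*E))/3 (W(q, E) = ((((E*(-4))*(1 + E*(-4)) - 1*(-2))*q)*E - 2)/3 = ((((-4*E)*(1 - 4*E) + 2)*q)*E - 2)/3 = (((-4*E*(1 - 4*E) + 2)*q)*E - 2)/3 = (((2 - 4*E*(1 - 4*E))*q)*E - 2)/3 = ((q*(2 - 4*E*(1 - 4*E)))*E - 2)/3 = (E*q*(2 - 4*E*(1 - 4*E)) - 2)/3 = (-2 + E*q*(2 - 4*E*(1 - 4*E)))/3 = -⅔ + E*q*(2 - 4*E*(1 - 4*E))/3)
-573*W(12, 1) = -573*(-⅔ + (⅔)*1*12 + (4/3)*12*1²*(-1 + 4*1)) = -573*(-⅔ + 8 + (4/3)*12*1*(-1 + 4)) = -573*(-⅔ + 8 + (4/3)*12*1*3) = -573*(-⅔ + 8 + 48) = -573*166/3 = -31706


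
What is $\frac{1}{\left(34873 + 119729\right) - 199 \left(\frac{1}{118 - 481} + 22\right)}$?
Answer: $\frac{363}{54531511} \approx 6.6567 \cdot 10^{-6}$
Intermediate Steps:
$\frac{1}{\left(34873 + 119729\right) - 199 \left(\frac{1}{118 - 481} + 22\right)} = \frac{1}{154602 - 199 \left(\frac{1}{-363} + 22\right)} = \frac{1}{154602 - 199 \left(- \frac{1}{363} + 22\right)} = \frac{1}{154602 - \frac{1589015}{363}} = \frac{1}{\frac{54531511}{363}} = \frac{363}{54531511}$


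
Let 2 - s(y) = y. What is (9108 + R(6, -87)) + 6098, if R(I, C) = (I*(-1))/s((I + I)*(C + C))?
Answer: 15890267/1045 ≈ 15206.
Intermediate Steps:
s(y) = 2 - y
R(I, C) = -I/(2 - 4*C*I) (R(I, C) = (I*(-1))/(2 - (I + I)*(C + C)) = (-I)/(2 - 2*I*2*C) = (-I)/(2 - 4*C*I) = -I/(2 - 4*C*I))
(9108 + R(6, -87)) + 6098 = (9108 + (1/2)*6/(-1 + 2*(-87)*6)) + 6098 = (9108 + (1/2)*6/(-1 - 1044)) + 6098 = (9108 + (1/2)*6/(-1045)) + 6098 = (9108 + (1/2)*6*(-1/1045)) + 6098 = (9108 - 3/1045) + 6098 = 9517857/1045 + 6098 = 15890267/1045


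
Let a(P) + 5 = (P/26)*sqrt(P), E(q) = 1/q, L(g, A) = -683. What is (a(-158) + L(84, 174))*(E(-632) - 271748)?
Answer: 14770047382/79 + 171744737*I*sqrt(158)/104 ≈ 1.8696e+8 + 2.0758e+7*I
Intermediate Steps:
a(P) = -5 + P**(3/2)/26 (a(P) = -5 + (P/26)*sqrt(P) = -5 + P**(3/2)/26)
(a(-158) + L(84, 174))*(E(-632) - 271748) = ((-5 + (-158)**(3/2)/26) - 683)*(1/(-632) - 271748) = ((-5 + (-158*I*sqrt(158))/26) - 683)*(-1/632 - 271748) = ((-5 - 79*I*sqrt(158)/13) - 683)*(-171744737/632) = (-688 - 79*I*sqrt(158)/13)*(-171744737/632) = 14770047382/79 + 171744737*I*sqrt(158)/104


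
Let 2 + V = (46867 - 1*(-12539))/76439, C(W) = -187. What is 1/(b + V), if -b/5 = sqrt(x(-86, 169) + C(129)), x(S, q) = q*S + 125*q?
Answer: 1786226552/233860717604329 - 29214603605*sqrt(1601)/467721435208658 ≈ -0.0024916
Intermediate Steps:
x(S, q) = 125*q + S*q (x(S, q) = S*q + 125*q = 125*q + S*q)
V = -93472/76439 (V = -2 + (46867 - 1*(-12539))/76439 = -2 + (46867 + 12539)*(1/76439) = -2 + 59406*(1/76439) = -2 + 59406/76439 = -93472/76439 ≈ -1.2228)
b = -10*sqrt(1601) (b = -5*sqrt(169*(125 - 86) - 187) = -5*sqrt(169*39 - 187) = -5*sqrt(6591 - 187) = -10*sqrt(1601) ≈ -400.13)
1/(b + V) = 1/(-10*sqrt(1601) - 93472/76439) = 1/(-93472/76439 - 10*sqrt(1601))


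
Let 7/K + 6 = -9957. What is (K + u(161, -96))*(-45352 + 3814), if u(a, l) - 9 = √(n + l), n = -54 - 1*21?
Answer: -1241432360/3321 - 124614*I*√19 ≈ -3.7381e+5 - 5.4318e+5*I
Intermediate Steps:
K = -7/9963 (K = 7/(-6 - 9957) = 7/(-9963) = 7*(-1/9963) = -7/9963 ≈ -0.00070260)
n = -75 (n = -54 - 21 = -75)
u(a, l) = 9 + √(-75 + l)
(K + u(161, -96))*(-45352 + 3814) = (-7/9963 + (9 + √(-75 - 96)))*(-45352 + 3814) = (-7/9963 + (9 + √(-171)))*(-41538) = (-7/9963 + (9 + 3*I*√19))*(-41538) = (89660/9963 + 3*I*√19)*(-41538) = -1241432360/3321 - 124614*I*√19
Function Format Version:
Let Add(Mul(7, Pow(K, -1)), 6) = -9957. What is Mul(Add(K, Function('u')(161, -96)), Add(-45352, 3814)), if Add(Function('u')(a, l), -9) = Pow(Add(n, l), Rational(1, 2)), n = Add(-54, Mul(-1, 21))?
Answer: Add(Rational(-1241432360, 3321), Mul(-124614, I, Pow(19, Rational(1, 2)))) ≈ Add(-3.7381e+5, Mul(-5.4318e+5, I))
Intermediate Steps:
K = Rational(-7, 9963) (K = Mul(7, Pow(Add(-6, -9957), -1)) = Mul(7, Pow(-9963, -1)) = Mul(7, Rational(-1, 9963)) = Rational(-7, 9963) ≈ -0.00070260)
n = -75 (n = Add(-54, -21) = -75)
Function('u')(a, l) = Add(9, Pow(Add(-75, l), Rational(1, 2)))
Mul(Add(K, Function('u')(161, -96)), Add(-45352, 3814)) = Mul(Add(Rational(-7, 9963), Add(9, Pow(Add(-75, -96), Rational(1, 2)))), Add(-45352, 3814)) = Mul(Add(Rational(-7, 9963), Add(9, Pow(-171, Rational(1, 2)))), -41538) = Mul(Add(Rational(-7, 9963), Add(9, Mul(3, I, Pow(19, Rational(1, 2))))), -41538) = Mul(Add(Rational(89660, 9963), Mul(3, I, Pow(19, Rational(1, 2)))), -41538) = Add(Rational(-1241432360, 3321), Mul(-124614, I, Pow(19, Rational(1, 2))))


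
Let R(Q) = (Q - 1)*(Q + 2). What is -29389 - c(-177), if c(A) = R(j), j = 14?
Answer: -29597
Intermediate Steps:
R(Q) = (-1 + Q)*(2 + Q)
c(A) = 208 (c(A) = -2 + 14 + 14**2 = -2 + 14 + 196 = 208)
-29389 - c(-177) = -29389 - 1*208 = -29389 - 208 = -29597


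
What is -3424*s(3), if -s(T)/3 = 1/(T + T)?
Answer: 1712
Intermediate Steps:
s(T) = -3/(2*T) (s(T) = -3/(T + T) = -3*1/(2*T) = -3/(2*T))
-3424*s(3) = -(-5136)/3 = -3424*(-½) = 1712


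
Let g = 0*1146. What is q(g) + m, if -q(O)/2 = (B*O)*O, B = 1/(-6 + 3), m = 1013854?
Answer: 1013854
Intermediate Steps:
g = 0
B = -⅓ (B = 1/(-3) = -⅓ ≈ -0.33333)
q(O) = 2*O²/3 (q(O) = -2*(-O/3)*O = -(-2)*O²/3 = 2*O²/3)
q(g) + m = (⅔)*0² + 1013854 = (⅔)*0 + 1013854 = 0 + 1013854 = 1013854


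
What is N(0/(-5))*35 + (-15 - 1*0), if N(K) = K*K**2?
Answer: -15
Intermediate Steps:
N(K) = K**3
N(0/(-5))*35 + (-15 - 1*0) = (0/(-5))**3*35 + (-15 - 1*0) = (0*(-1/5))**3*35 + (-15 + 0) = 0**3*35 - 15 = 0*35 - 15 = 0 - 15 = -15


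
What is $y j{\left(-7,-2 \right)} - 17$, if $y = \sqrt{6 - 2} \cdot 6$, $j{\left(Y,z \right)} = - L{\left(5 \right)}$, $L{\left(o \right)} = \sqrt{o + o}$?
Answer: $-17 - 12 \sqrt{10} \approx -54.947$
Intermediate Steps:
$L{\left(o \right)} = \sqrt{2} \sqrt{o}$ ($L{\left(o \right)} = \sqrt{2 o} = \sqrt{2} \sqrt{o}$)
$j{\left(Y,z \right)} = - \sqrt{10}$ ($j{\left(Y,z \right)} = - \sqrt{2} \sqrt{5} = - \sqrt{10}$)
$y = 12$ ($y = \sqrt{4} \cdot 6 = 2 \cdot 6 = 12$)
$y j{\left(-7,-2 \right)} - 17 = 12 \left(- \sqrt{10}\right) - 17 = - 12 \sqrt{10} - 17 = -17 - 12 \sqrt{10}$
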